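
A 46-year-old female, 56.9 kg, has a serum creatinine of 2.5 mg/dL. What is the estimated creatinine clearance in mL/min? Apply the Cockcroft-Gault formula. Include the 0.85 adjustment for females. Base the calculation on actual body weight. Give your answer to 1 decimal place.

25.3 mL/min

CrCl = (140 − 46) × 56.9 / (72 × 2.5) × 0.85 = 5348.6 / 180.00 × 0.85 ≈ 25.3 mL/min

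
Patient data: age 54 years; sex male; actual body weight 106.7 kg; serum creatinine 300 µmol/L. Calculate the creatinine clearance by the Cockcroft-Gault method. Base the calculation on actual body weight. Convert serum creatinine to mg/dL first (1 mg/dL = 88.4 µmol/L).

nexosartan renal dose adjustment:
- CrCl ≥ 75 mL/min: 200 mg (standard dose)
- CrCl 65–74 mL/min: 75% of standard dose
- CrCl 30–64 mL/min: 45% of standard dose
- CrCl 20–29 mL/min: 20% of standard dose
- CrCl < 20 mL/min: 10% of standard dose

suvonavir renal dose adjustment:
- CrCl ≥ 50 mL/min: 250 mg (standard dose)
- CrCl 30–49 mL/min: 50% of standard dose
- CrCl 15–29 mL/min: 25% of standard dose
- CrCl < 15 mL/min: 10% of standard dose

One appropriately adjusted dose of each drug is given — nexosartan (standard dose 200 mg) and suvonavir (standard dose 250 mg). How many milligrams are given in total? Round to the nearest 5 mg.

SCr = 300 / 88.4 = 3.394 mg/dL
CrCl = (140 − 54) × 106.7 / (72 × 3.394) = 9176.2 / 244.37 ≈ 37.6 mL/min
CrCl ≈ 38 mL/min.
nexosartan: 30–64 mL/min → 45% of 200 mg = 90 mg.
suvonavir: 30–49 mL/min → 50% of 250 mg = 125 mg.
Total = 90 + 125 = 215 mg.

215 mg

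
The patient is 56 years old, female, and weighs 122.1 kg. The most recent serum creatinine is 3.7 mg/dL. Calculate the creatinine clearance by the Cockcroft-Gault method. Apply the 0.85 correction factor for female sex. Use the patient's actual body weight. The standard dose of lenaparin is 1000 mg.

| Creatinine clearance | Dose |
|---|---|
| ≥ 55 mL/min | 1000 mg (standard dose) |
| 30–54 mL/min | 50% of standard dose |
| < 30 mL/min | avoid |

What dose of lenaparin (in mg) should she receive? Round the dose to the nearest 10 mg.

CrCl = (140 − 56) × 122.1 / (72 × 3.7) × 0.85 = 10256.4 / 266.40 × 0.85 ≈ 32.7 mL/min
CrCl ≈ 33 mL/min → bracket 30–54 mL/min.
50% of 1000 mg = 500 mg

500 mg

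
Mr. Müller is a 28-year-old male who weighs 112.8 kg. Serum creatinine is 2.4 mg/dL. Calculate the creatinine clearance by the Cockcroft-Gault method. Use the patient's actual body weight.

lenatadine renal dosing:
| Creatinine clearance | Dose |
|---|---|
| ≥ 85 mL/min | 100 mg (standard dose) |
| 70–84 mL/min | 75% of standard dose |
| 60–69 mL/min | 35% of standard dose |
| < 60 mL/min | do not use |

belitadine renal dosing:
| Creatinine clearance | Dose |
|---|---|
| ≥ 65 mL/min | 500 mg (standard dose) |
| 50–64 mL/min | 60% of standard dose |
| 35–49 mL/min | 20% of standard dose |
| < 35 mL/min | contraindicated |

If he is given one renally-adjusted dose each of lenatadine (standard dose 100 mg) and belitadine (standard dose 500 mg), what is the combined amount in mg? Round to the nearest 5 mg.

CrCl = (140 − 28) × 112.8 / (72 × 2.4) = 12633.6 / 172.80 ≈ 73.1 mL/min
CrCl ≈ 73 mL/min.
lenatadine: 70–84 mL/min → 75% of 100 mg = 75 mg.
belitadine: ≥ 65 mL/min → 100% of 500 mg = 500 mg.
Total = 75 + 500 = 575 mg.

575 mg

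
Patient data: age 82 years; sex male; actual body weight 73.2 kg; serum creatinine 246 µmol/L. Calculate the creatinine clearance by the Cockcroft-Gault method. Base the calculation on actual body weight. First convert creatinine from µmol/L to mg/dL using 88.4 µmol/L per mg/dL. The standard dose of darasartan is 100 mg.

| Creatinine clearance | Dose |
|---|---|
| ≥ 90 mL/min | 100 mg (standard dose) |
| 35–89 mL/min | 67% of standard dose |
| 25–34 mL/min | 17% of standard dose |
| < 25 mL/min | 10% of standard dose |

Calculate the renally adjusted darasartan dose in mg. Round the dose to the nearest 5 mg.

10 mg

SCr = 246 / 88.4 = 2.783 mg/dL
CrCl = (140 − 82) × 73.2 / (72 × 2.783) = 4245.6 / 200.38 ≈ 21.2 mL/min
CrCl ≈ 21 mL/min → bracket < 25 mL/min.
10% of 100 mg = 10 mg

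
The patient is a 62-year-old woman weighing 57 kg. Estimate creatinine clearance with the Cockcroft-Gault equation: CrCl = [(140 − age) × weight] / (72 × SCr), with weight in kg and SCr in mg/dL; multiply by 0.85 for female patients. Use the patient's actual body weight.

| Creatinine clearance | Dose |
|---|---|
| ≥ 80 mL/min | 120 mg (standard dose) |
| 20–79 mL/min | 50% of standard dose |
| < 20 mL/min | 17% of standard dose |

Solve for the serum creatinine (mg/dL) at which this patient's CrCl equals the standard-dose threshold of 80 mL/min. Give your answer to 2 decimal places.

Standard dose requires CrCl ≥ 80 mL/min.
Set (140 − 62) × 57 × 0.85 / (72 × SCr) = 80
SCr = (140 − 62) × 57 × 0.85 / (72 × 80) = 0.656 mg/dL

0.66 mg/dL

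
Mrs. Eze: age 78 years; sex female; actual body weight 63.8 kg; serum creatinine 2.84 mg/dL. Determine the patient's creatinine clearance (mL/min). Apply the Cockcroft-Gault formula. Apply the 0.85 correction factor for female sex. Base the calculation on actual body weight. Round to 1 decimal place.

16.4 mL/min

CrCl = (140 − 78) × 63.8 / (72 × 2.84) × 0.85 = 3955.6 / 204.48 × 0.85 ≈ 16.4 mL/min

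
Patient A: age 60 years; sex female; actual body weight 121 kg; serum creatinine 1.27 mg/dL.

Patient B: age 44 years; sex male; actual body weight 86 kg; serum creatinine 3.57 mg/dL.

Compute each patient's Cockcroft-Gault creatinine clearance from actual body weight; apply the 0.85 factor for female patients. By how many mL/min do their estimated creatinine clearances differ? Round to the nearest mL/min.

58 mL/min

Patient A: CrCl = (140 − 60) × 121 / (72 × 1.27) × 0.85 = 9680.0 / 91.44 × 0.85 ≈ 90.0 mL/min
Patient B: CrCl = (140 − 44) × 86 / (72 × 3.57) = 8256.0 / 257.04 ≈ 32.1 mL/min
|90.0 − 32.1| = 57.9 mL/min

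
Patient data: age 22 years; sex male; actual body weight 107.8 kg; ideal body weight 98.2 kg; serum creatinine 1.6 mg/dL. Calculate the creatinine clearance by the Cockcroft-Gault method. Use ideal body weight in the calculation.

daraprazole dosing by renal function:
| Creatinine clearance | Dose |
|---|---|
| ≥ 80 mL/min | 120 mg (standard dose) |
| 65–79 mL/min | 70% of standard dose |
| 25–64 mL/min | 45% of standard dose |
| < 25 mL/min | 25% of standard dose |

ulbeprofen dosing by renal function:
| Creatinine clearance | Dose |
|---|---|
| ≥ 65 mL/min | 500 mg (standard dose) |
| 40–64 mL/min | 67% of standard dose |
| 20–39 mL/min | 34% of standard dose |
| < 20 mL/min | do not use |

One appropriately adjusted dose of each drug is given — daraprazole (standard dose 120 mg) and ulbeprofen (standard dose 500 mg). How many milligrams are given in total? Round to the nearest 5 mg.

CrCl = (140 − 22) × 98.2 / (72 × 1.6) = 11587.6 / 115.20 ≈ 100.6 mL/min
CrCl ≈ 101 mL/min.
daraprazole: ≥ 80 mL/min → 100% of 120 mg = 120 mg.
ulbeprofen: ≥ 65 mL/min → 100% of 500 mg = 500 mg.
Total = 120 + 500 = 620 mg.

620 mg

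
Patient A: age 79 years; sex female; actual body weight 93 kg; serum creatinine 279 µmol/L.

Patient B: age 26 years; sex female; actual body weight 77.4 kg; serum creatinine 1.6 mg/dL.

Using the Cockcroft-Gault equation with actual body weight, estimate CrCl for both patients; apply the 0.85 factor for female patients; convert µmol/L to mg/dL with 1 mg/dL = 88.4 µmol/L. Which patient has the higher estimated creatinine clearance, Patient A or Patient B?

Patient B

Patient A: SCr = 279 / 88.4 = 3.156 mg/dL
Patient A: CrCl = (140 − 79) × 93 / (72 × 3.156) × 0.85 = 5673.0 / 227.23 × 0.85 ≈ 21.2 mL/min
Patient B: CrCl = (140 − 26) × 77.4 / (72 × 1.6) × 0.85 = 8823.6 / 115.20 × 0.85 ≈ 65.1 mL/min
21.2 vs 65.1 mL/min → Patient B is higher.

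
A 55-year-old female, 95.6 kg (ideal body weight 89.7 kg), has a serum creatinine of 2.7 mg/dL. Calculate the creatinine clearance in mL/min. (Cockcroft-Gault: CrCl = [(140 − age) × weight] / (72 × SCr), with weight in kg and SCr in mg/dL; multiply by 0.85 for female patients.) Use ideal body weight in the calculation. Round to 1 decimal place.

CrCl = (140 − 55) × 89.7 / (72 × 2.7) × 0.85 = 7624.5 / 194.40 × 0.85 ≈ 33.3 mL/min

33.3 mL/min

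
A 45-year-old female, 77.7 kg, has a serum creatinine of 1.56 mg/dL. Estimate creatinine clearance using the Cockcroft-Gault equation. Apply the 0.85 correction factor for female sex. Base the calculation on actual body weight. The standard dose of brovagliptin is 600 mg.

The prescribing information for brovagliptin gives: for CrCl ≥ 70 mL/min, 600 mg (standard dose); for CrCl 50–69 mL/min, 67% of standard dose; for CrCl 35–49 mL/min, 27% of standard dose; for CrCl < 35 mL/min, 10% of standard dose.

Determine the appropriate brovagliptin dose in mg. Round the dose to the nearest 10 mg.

CrCl = (140 − 45) × 77.7 / (72 × 1.56) × 0.85 = 7381.5 / 112.32 × 0.85 ≈ 55.9 mL/min
CrCl ≈ 56 mL/min → bracket 50–69 mL/min.
67% of 600 mg = 402 mg → 400 mg

400 mg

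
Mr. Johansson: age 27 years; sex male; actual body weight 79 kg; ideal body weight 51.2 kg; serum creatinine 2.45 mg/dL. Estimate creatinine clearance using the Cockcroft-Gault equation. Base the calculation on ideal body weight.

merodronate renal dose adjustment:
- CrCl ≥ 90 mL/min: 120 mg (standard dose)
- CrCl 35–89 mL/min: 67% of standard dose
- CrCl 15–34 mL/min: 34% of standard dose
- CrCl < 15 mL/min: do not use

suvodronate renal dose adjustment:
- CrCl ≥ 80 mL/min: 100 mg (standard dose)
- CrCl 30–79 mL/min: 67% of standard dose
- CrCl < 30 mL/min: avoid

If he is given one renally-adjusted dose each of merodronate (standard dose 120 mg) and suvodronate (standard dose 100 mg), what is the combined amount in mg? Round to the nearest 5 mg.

CrCl = (140 − 27) × 51.2 / (72 × 2.45) = 5785.6 / 176.40 ≈ 32.8 mL/min
CrCl ≈ 33 mL/min.
merodronate: 15–34 mL/min → 34% of 120 mg = 40.8 mg.
suvodronate: 30–79 mL/min → 67% of 100 mg = 67 mg.
Total = 40.8 + 67 = 107.8 mg.

110 mg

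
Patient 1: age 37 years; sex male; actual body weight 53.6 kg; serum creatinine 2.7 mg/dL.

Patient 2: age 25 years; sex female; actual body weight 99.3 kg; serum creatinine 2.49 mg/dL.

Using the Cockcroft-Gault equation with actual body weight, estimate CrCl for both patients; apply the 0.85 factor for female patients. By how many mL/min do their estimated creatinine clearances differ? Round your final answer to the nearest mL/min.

26 mL/min

Patient 1: CrCl = (140 − 37) × 53.6 / (72 × 2.7) = 5520.8 / 194.40 ≈ 28.4 mL/min
Patient 2: CrCl = (140 − 25) × 99.3 / (72 × 2.49) × 0.85 = 11419.5 / 179.28 × 0.85 ≈ 54.1 mL/min
|28.4 − 54.1| = 25.7 mL/min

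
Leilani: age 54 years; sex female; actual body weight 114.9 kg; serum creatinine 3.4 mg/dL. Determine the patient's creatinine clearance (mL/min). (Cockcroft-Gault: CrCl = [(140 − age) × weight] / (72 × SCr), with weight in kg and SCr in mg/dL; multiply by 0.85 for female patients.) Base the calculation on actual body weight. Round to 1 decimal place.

34.3 mL/min

CrCl = (140 − 54) × 114.9 / (72 × 3.4) × 0.85 = 9881.4 / 244.80 × 0.85 ≈ 34.3 mL/min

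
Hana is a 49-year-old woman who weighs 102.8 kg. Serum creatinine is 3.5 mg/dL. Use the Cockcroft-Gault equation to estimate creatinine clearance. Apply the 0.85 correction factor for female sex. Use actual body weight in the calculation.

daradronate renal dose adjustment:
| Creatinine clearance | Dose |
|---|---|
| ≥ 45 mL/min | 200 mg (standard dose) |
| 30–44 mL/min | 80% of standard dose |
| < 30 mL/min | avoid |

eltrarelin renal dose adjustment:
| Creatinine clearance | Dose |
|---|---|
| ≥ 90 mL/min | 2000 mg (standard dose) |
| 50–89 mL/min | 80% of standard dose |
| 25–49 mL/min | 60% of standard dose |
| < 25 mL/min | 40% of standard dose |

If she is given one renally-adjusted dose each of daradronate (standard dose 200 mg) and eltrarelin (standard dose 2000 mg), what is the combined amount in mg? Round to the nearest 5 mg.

CrCl = (140 − 49) × 102.8 / (72 × 3.5) × 0.85 = 9354.8 / 252.00 × 0.85 ≈ 31.6 mL/min
CrCl ≈ 32 mL/min.
daradronate: 30–44 mL/min → 80% of 200 mg = 160 mg.
eltrarelin: 25–49 mL/min → 60% of 2000 mg = 1200 mg.
Total = 160 + 1200 = 1360 mg.

1360 mg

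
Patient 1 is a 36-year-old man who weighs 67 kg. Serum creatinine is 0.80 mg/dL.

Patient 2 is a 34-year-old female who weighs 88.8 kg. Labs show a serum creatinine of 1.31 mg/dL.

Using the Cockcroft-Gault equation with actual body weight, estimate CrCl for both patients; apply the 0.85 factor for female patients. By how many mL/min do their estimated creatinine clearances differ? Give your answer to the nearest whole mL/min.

Patient 1: CrCl = (140 − 36) × 67 / (72 × 0.8) = 6968.0 / 57.60 ≈ 121.0 mL/min
Patient 2: CrCl = (140 − 34) × 88.8 / (72 × 1.31) × 0.85 = 9412.8 / 94.32 × 0.85 ≈ 84.8 mL/min
|121.0 − 84.8| = 36.2 mL/min

36 mL/min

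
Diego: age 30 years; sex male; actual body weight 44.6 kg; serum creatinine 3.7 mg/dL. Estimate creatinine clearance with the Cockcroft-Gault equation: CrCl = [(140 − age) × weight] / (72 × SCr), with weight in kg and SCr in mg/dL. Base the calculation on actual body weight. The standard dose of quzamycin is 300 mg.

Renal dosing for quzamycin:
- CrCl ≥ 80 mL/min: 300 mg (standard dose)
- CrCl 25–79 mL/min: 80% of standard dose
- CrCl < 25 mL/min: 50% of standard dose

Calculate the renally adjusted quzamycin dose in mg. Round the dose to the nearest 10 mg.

CrCl = (140 − 30) × 44.6 / (72 × 3.7) = 4906.0 / 266.40 ≈ 18.4 mL/min
CrCl ≈ 18 mL/min → bracket < 25 mL/min.
50% of 300 mg = 150 mg

150 mg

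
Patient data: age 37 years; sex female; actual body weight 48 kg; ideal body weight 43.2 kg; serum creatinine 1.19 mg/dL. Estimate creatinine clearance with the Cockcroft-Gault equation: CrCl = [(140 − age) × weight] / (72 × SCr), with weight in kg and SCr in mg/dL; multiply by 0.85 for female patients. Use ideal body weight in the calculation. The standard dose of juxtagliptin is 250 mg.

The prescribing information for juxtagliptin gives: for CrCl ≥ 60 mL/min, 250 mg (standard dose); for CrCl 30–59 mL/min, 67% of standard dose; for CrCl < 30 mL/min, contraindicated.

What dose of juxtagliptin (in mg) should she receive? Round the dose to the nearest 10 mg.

170 mg

CrCl = (140 − 37) × 43.2 / (72 × 1.19) × 0.85 = 4449.6 / 85.68 × 0.85 ≈ 44.1 mL/min
CrCl ≈ 44 mL/min → bracket 30–59 mL/min.
67% of 250 mg = 167.5 mg → 170 mg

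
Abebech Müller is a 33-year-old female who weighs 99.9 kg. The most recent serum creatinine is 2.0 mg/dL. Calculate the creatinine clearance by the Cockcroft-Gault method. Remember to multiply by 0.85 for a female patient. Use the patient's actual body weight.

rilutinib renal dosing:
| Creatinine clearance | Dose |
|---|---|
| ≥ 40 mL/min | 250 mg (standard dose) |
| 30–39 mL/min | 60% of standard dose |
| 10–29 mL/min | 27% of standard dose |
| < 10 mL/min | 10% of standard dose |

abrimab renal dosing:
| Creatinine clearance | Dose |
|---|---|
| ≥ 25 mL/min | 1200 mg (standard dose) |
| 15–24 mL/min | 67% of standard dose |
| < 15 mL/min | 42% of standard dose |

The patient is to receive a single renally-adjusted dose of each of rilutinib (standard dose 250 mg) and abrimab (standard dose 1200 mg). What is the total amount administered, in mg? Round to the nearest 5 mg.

CrCl = (140 − 33) × 99.9 / (72 × 2) × 0.85 = 10689.3 / 144.00 × 0.85 ≈ 63.1 mL/min
CrCl ≈ 63 mL/min.
rilutinib: ≥ 40 mL/min → 100% of 250 mg = 250 mg.
abrimab: ≥ 25 mL/min → 100% of 1200 mg = 1200 mg.
Total = 250 + 1200 = 1450 mg.

1450 mg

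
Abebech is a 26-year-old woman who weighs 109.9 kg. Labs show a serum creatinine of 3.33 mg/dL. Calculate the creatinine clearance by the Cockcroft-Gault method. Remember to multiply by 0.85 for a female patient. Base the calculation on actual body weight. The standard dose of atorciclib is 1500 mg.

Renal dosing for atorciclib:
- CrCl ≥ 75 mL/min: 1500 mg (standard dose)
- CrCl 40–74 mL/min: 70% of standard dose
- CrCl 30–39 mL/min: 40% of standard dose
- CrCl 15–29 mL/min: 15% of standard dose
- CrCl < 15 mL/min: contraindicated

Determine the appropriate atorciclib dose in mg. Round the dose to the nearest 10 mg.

1050 mg

CrCl = (140 − 26) × 109.9 / (72 × 3.33) × 0.85 = 12528.6 / 239.76 × 0.85 ≈ 44.4 mL/min
CrCl ≈ 44 mL/min → bracket 40–74 mL/min.
70% of 1500 mg = 1050 mg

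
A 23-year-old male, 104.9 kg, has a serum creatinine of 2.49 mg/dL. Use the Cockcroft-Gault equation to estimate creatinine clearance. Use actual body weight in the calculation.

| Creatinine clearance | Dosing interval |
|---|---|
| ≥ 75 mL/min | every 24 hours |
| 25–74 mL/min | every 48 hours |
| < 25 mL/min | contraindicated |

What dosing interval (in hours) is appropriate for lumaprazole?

every 48 hours

CrCl = (140 − 23) × 104.9 / (72 × 2.49) = 12273.3 / 179.28 ≈ 68.5 mL/min
CrCl ≈ 68 mL/min → bracket 25–74 mL/min → every 48 hours.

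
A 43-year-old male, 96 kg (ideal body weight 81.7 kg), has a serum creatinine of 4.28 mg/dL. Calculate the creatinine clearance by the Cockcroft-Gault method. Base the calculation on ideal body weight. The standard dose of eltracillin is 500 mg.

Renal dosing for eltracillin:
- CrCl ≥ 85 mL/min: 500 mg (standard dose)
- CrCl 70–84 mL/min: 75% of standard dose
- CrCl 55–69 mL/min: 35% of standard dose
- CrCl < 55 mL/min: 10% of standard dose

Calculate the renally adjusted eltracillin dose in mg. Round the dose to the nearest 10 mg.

50 mg

CrCl = (140 − 43) × 81.7 / (72 × 4.28) = 7924.9 / 308.16 ≈ 25.7 mL/min
CrCl ≈ 26 mL/min → bracket < 55 mL/min.
10% of 500 mg = 50 mg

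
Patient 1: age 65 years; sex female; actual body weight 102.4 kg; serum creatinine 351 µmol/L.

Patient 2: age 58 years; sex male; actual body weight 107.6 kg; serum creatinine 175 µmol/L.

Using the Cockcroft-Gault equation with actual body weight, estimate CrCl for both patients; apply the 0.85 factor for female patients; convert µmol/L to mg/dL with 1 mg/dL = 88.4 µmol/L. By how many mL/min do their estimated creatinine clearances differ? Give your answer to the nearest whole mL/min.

39 mL/min

Patient 1: SCr = 351 / 88.4 = 3.971 mg/dL
Patient 1: CrCl = (140 − 65) × 102.4 / (72 × 3.971) × 0.85 = 7680.0 / 285.91 × 0.85 ≈ 22.8 mL/min
Patient 2: SCr = 175 / 88.4 = 1.98 mg/dL
Patient 2: CrCl = (140 − 58) × 107.6 / (72 × 1.98) = 8823.2 / 142.56 ≈ 61.9 mL/min
|22.8 − 61.9| = 39.1 mL/min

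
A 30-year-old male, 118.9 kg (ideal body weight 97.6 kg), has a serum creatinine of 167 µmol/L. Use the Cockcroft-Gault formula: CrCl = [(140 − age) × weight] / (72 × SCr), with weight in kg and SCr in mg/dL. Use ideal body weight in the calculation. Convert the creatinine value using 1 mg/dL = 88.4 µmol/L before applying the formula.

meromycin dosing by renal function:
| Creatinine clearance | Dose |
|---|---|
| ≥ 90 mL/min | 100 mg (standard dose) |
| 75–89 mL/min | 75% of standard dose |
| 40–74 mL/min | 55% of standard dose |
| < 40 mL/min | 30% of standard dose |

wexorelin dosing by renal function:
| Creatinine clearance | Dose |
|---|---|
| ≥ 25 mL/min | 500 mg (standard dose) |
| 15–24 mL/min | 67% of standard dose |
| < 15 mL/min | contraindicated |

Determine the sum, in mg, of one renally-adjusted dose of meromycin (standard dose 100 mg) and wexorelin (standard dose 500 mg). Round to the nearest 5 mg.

575 mg

SCr = 167 / 88.4 = 1.889 mg/dL
CrCl = (140 − 30) × 97.6 / (72 × 1.889) = 10736.0 / 136.01 ≈ 78.9 mL/min
CrCl ≈ 79 mL/min.
meromycin: 75–89 mL/min → 75% of 100 mg = 75 mg.
wexorelin: ≥ 25 mL/min → 100% of 500 mg = 500 mg.
Total = 75 + 500 = 575 mg.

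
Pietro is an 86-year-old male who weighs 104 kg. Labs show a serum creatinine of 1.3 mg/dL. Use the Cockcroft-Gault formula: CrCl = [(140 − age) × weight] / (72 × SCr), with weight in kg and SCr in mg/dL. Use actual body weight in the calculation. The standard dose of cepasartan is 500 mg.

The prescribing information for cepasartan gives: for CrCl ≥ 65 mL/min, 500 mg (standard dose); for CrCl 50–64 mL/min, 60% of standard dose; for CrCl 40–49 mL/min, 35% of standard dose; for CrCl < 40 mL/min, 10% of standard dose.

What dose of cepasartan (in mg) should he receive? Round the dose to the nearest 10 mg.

300 mg

CrCl = (140 − 86) × 104 / (72 × 1.3) = 5616.0 / 93.60 ≈ 60.0 mL/min
CrCl ≈ 60 mL/min → bracket 50–64 mL/min.
60% of 500 mg = 300 mg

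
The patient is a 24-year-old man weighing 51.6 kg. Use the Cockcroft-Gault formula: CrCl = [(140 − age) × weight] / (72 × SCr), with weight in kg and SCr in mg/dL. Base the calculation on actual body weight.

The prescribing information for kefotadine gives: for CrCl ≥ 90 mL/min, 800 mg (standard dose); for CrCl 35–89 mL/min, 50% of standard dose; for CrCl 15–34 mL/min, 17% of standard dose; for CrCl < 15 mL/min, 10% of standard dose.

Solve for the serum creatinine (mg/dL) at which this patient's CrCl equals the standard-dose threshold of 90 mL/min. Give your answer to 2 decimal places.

Standard dose requires CrCl ≥ 90 mL/min.
Set (140 − 24) × 51.6 / (72 × SCr) = 90
SCr = (140 − 24) × 51.6 / (72 × 90) = 0.924 mg/dL

0.92 mg/dL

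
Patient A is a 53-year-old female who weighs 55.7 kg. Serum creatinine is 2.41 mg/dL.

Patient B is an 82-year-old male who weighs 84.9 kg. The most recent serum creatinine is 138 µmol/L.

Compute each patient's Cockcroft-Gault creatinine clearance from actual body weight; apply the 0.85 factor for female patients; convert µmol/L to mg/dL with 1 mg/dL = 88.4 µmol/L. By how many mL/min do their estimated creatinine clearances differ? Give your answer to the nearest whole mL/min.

20 mL/min

Patient A: CrCl = (140 − 53) × 55.7 / (72 × 2.41) × 0.85 = 4845.9 / 173.52 × 0.85 ≈ 23.7 mL/min
Patient B: SCr = 138 / 88.4 = 1.561 mg/dL
Patient B: CrCl = (140 − 82) × 84.9 / (72 × 1.561) = 4924.2 / 112.39 ≈ 43.8 mL/min
|23.7 − 43.8| = 20.1 mL/min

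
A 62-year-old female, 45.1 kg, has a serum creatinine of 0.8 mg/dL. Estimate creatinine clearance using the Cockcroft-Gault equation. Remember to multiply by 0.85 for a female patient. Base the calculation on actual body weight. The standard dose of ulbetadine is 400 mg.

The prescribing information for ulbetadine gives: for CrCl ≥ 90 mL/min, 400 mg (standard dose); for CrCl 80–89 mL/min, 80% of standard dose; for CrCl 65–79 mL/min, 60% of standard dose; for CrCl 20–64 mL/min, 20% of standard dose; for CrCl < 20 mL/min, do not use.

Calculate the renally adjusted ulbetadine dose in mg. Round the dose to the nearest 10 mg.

80 mg

CrCl = (140 − 62) × 45.1 / (72 × 0.8) × 0.85 = 3517.8 / 57.60 × 0.85 ≈ 51.9 mL/min
CrCl ≈ 52 mL/min → bracket 20–64 mL/min.
20% of 400 mg = 80 mg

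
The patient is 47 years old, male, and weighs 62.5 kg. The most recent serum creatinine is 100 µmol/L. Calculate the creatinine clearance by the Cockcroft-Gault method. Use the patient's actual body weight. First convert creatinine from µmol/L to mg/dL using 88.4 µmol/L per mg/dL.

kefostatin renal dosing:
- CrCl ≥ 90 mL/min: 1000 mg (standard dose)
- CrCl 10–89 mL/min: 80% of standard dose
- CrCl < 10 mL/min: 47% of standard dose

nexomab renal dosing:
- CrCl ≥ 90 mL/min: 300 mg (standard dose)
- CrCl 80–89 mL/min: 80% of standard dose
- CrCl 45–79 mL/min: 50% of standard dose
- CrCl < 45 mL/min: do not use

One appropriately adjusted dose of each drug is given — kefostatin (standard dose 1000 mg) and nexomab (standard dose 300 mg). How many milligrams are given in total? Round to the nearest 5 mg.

950 mg

SCr = 100 / 88.4 = 1.131 mg/dL
CrCl = (140 − 47) × 62.5 / (72 × 1.131) = 5812.5 / 81.43 ≈ 71.4 mL/min
CrCl ≈ 71 mL/min.
kefostatin: 10–89 mL/min → 80% of 1000 mg = 800 mg.
nexomab: 45–79 mL/min → 50% of 300 mg = 150 mg.
Total = 800 + 150 = 950 mg.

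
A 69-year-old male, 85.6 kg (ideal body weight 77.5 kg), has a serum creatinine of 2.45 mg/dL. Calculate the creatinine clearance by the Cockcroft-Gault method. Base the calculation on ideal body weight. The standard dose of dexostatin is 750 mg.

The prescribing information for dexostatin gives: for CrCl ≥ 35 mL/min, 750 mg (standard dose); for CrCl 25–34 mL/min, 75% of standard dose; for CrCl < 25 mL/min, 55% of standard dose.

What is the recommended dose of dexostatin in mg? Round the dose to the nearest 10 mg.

560 mg

CrCl = (140 − 69) × 77.5 / (72 × 2.45) = 5502.5 / 176.40 ≈ 31.2 mL/min
CrCl ≈ 31 mL/min → bracket 25–34 mL/min.
75% of 750 mg = 562.5 mg → 560 mg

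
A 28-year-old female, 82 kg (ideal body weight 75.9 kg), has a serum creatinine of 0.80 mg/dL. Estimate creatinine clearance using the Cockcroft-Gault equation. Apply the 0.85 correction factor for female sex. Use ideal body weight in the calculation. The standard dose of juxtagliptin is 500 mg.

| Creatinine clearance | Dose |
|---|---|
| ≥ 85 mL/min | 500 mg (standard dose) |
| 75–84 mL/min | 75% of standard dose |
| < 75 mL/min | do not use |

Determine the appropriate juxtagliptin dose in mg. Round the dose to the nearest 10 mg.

500 mg

CrCl = (140 − 28) × 75.9 / (72 × 0.8) × 0.85 = 8500.8 / 57.60 × 0.85 ≈ 125.4 mL/min
CrCl ≈ 125 mL/min → bracket ≥ 85 mL/min.
100% of 500 mg = 500 mg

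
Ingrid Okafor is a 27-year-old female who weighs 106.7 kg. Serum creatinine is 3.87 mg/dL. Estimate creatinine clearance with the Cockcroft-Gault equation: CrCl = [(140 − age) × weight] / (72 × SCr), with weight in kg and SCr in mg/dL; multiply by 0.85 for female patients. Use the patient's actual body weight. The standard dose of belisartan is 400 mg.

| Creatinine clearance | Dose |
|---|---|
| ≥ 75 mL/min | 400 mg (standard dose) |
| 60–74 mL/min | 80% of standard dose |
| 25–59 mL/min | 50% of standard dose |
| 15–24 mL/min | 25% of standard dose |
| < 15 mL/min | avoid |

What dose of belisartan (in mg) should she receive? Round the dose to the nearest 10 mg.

200 mg

CrCl = (140 − 27) × 106.7 / (72 × 3.87) × 0.85 = 12057.1 / 278.64 × 0.85 ≈ 36.8 mL/min
CrCl ≈ 37 mL/min → bracket 25–59 mL/min.
50% of 400 mg = 200 mg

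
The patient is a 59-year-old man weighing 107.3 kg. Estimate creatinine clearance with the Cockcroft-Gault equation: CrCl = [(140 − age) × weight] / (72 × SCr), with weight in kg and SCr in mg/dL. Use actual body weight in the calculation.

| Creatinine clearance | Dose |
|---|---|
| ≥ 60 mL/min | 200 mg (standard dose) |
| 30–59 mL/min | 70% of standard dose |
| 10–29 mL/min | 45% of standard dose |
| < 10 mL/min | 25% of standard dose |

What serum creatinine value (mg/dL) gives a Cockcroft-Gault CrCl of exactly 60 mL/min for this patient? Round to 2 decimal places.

2.01 mg/dL

Standard dose requires CrCl ≥ 60 mL/min.
Set (140 − 59) × 107.3 / (72 × SCr) = 60
SCr = (140 − 59) × 107.3 / (72 × 60) = 2.012 mg/dL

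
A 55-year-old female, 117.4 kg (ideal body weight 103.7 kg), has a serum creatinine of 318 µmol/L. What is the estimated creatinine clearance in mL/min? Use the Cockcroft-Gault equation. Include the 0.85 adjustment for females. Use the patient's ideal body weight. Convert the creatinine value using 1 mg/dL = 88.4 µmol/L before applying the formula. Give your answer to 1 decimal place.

SCr = 318 / 88.4 = 3.597 mg/dL
CrCl = (140 − 55) × 103.7 / (72 × 3.597) × 0.85 = 8814.5 / 258.98 × 0.85 ≈ 28.9 mL/min

28.9 mL/min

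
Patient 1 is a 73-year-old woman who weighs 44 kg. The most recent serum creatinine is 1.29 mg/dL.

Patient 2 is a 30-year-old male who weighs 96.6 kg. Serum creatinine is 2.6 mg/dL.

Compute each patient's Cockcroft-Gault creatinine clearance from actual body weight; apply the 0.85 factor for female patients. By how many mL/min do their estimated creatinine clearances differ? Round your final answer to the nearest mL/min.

Patient 1: CrCl = (140 − 73) × 44 / (72 × 1.29) × 0.85 = 2948.0 / 92.88 × 0.85 ≈ 27.0 mL/min
Patient 2: CrCl = (140 − 30) × 96.6 / (72 × 2.6) = 10626.0 / 187.20 ≈ 56.8 mL/min
|27.0 − 56.8| = 29.8 mL/min

30 mL/min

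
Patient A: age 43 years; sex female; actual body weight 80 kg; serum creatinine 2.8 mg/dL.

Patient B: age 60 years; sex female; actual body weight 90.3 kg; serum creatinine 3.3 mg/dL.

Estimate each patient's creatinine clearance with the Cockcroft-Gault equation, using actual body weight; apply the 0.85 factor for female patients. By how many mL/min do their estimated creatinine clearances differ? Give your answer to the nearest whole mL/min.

7 mL/min

Patient A: CrCl = (140 − 43) × 80 / (72 × 2.8) × 0.85 = 7760.0 / 201.60 × 0.85 ≈ 32.7 mL/min
Patient B: CrCl = (140 − 60) × 90.3 / (72 × 3.3) × 0.85 = 7224.0 / 237.60 × 0.85 ≈ 25.8 mL/min
|32.7 − 25.8| = 6.9 mL/min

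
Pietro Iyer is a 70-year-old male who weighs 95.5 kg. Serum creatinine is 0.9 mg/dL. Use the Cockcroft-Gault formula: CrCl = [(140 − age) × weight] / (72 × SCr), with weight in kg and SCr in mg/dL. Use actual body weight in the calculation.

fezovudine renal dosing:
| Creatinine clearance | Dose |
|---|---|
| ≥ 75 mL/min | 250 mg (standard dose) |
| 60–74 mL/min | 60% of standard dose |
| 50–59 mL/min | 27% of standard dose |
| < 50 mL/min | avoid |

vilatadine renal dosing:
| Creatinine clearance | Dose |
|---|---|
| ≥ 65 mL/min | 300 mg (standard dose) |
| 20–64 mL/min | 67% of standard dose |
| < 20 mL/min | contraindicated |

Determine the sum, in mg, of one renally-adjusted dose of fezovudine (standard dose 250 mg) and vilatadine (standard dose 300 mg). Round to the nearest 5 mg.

CrCl = (140 − 70) × 95.5 / (72 × 0.9) = 6685.0 / 64.80 ≈ 103.2 mL/min
CrCl ≈ 103 mL/min.
fezovudine: ≥ 75 mL/min → 100% of 250 mg = 250 mg.
vilatadine: ≥ 65 mL/min → 100% of 300 mg = 300 mg.
Total = 250 + 300 = 550 mg.

550 mg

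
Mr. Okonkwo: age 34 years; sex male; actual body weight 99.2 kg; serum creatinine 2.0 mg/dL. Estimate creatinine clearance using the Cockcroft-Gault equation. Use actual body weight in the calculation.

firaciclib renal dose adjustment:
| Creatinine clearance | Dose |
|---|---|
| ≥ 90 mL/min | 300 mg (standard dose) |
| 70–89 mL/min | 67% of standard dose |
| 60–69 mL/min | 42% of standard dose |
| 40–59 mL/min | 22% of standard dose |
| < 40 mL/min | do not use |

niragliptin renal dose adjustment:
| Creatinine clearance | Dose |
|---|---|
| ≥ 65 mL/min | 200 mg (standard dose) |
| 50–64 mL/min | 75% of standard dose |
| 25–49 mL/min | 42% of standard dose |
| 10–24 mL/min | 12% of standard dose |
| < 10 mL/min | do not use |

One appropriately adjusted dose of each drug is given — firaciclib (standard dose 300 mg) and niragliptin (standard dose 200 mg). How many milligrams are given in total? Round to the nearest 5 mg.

400 mg

CrCl = (140 − 34) × 99.2 / (72 × 2) = 10515.2 / 144.00 ≈ 73.0 mL/min
CrCl ≈ 73 mL/min.
firaciclib: 70–89 mL/min → 67% of 300 mg = 201 mg.
niragliptin: ≥ 65 mL/min → 100% of 200 mg = 200 mg.
Total = 201 + 200 = 401 mg.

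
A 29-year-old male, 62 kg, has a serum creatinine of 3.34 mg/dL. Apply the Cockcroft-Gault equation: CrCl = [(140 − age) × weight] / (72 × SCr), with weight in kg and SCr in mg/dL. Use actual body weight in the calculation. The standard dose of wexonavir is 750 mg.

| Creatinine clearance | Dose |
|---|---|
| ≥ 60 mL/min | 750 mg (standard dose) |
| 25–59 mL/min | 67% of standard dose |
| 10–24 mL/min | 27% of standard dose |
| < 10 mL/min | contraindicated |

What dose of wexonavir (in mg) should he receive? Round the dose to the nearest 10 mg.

CrCl = (140 − 29) × 62 / (72 × 3.34) = 6882.0 / 240.48 ≈ 28.6 mL/min
CrCl ≈ 29 mL/min → bracket 25–59 mL/min.
67% of 750 mg = 502.5 mg → 500 mg

500 mg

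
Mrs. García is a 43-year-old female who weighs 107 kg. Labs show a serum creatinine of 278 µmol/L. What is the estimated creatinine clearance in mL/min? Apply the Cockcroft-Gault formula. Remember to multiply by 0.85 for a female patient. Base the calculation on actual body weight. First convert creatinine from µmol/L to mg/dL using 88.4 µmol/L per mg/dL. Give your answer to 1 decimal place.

39.0 mL/min

SCr = 278 / 88.4 = 3.145 mg/dL
CrCl = (140 − 43) × 107 / (72 × 3.145) × 0.85 = 10379.0 / 226.44 × 0.85 ≈ 39.0 mL/min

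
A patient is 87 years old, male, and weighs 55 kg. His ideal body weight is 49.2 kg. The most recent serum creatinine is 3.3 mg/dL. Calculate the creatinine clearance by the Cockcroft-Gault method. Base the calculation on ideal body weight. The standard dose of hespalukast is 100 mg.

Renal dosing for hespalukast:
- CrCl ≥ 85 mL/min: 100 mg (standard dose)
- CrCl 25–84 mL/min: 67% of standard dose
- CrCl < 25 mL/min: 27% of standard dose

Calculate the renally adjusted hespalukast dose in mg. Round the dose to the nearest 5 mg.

25 mg

CrCl = (140 − 87) × 49.2 / (72 × 3.3) = 2607.6 / 237.60 ≈ 11.0 mL/min
CrCl ≈ 11 mL/min → bracket < 25 mL/min.
27% of 100 mg = 27 mg → 25 mg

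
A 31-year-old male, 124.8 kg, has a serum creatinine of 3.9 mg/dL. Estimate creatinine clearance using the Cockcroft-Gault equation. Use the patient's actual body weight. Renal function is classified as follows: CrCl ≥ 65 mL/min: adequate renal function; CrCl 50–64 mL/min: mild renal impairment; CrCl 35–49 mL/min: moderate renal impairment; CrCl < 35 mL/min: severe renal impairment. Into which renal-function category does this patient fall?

moderate renal impairment

CrCl = (140 − 31) × 124.8 / (72 × 3.9) = 13603.2 / 280.80 ≈ 48.4 mL/min
48 mL/min falls in the 'moderate renal impairment' range.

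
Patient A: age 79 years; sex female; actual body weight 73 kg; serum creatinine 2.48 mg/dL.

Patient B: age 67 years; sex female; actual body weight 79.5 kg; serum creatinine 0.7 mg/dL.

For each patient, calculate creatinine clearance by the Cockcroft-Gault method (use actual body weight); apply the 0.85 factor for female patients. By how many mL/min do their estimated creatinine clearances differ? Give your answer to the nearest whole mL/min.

Patient A: CrCl = (140 − 79) × 73 / (72 × 2.48) × 0.85 = 4453.0 / 178.56 × 0.85 ≈ 21.2 mL/min
Patient B: CrCl = (140 − 67) × 79.5 / (72 × 0.7) × 0.85 = 5803.5 / 50.40 × 0.85 ≈ 97.9 mL/min
|21.2 − 97.9| = 76.7 mL/min

77 mL/min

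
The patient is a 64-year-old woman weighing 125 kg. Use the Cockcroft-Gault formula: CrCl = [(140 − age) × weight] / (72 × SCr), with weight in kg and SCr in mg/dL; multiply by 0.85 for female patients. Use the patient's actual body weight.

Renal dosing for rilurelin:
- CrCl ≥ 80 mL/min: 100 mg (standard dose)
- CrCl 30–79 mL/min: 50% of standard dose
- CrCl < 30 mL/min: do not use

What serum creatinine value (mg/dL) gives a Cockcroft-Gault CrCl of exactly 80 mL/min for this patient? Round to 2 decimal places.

1.40 mg/dL

Standard dose requires CrCl ≥ 80 mL/min.
Set (140 − 64) × 125 × 0.85 / (72 × SCr) = 80
SCr = (140 − 64) × 125 × 0.85 / (72 × 80) = 1.402 mg/dL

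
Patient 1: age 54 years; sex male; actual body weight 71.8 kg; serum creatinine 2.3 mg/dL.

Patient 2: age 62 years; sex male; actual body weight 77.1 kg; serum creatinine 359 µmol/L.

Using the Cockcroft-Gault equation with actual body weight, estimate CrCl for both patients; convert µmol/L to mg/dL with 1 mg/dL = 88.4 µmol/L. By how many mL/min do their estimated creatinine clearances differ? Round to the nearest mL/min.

17 mL/min

Patient 1: CrCl = (140 − 54) × 71.8 / (72 × 2.3) = 6174.8 / 165.60 ≈ 37.3 mL/min
Patient 2: SCr = 359 / 88.4 = 4.061 mg/dL
Patient 2: CrCl = (140 − 62) × 77.1 / (72 × 4.061) = 6013.8 / 292.39 ≈ 20.6 mL/min
|37.3 − 20.6| = 16.7 mL/min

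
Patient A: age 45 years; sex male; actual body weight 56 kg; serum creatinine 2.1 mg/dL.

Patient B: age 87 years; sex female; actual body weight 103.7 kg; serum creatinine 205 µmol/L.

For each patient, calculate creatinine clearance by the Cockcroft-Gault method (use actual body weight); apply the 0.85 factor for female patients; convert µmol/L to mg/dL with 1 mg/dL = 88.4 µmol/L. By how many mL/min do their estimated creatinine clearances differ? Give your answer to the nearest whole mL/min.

7 mL/min

Patient A: CrCl = (140 − 45) × 56 / (72 × 2.1) = 5320.0 / 151.20 ≈ 35.2 mL/min
Patient B: SCr = 205 / 88.4 = 2.319 mg/dL
Patient B: CrCl = (140 − 87) × 103.7 / (72 × 2.319) × 0.85 = 5496.1 / 166.97 × 0.85 ≈ 28.0 mL/min
|35.2 − 28.0| = 7.2 mL/min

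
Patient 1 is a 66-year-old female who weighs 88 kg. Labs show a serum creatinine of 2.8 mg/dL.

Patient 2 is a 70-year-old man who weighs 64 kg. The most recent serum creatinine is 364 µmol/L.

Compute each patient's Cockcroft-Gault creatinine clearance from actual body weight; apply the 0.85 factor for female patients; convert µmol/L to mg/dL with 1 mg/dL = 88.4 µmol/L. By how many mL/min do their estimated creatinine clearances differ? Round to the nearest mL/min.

Patient 1: CrCl = (140 − 66) × 88 / (72 × 2.8) × 0.85 = 6512.0 / 201.60 × 0.85 ≈ 27.5 mL/min
Patient 2: SCr = 364 / 88.4 = 4.118 mg/dL
Patient 2: CrCl = (140 − 70) × 64 / (72 × 4.118) = 4480.0 / 296.50 ≈ 15.1 mL/min
|27.5 − 15.1| = 12.4 mL/min

12 mL/min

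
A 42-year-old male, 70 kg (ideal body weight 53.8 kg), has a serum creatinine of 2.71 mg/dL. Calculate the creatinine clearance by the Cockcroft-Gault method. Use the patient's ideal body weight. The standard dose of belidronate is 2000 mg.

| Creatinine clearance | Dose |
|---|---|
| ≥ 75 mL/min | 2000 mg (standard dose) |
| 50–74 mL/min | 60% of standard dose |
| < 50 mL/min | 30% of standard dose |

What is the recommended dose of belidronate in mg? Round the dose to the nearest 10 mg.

CrCl = (140 − 42) × 53.8 / (72 × 2.71) = 5272.4 / 195.12 ≈ 27.0 mL/min
CrCl ≈ 27 mL/min → bracket < 50 mL/min.
30% of 2000 mg = 600 mg

600 mg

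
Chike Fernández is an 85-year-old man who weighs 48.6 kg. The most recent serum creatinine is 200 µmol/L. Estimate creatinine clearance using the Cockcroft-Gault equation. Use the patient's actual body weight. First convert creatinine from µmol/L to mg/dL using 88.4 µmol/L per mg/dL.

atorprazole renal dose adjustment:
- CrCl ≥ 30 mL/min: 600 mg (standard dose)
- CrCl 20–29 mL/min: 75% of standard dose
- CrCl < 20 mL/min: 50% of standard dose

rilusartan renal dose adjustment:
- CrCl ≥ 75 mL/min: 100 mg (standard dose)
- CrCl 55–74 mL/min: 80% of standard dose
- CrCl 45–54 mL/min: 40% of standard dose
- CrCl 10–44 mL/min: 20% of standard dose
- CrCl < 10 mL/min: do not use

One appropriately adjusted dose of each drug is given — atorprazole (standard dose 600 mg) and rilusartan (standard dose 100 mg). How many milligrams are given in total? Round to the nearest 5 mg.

320 mg

SCr = 200 / 88.4 = 2.262 mg/dL
CrCl = (140 − 85) × 48.6 / (72 × 2.262) = 2673.0 / 162.86 ≈ 16.4 mL/min
CrCl ≈ 16 mL/min.
atorprazole: < 20 mL/min → 50% of 600 mg = 300 mg.
rilusartan: 10–44 mL/min → 20% of 100 mg = 20 mg.
Total = 300 + 20 = 320 mg.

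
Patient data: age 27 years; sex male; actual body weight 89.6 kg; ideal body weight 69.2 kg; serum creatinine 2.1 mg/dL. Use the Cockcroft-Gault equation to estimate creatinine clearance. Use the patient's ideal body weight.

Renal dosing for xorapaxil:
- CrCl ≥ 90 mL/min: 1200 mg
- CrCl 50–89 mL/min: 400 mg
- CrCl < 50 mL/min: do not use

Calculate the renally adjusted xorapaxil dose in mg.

CrCl = (140 − 27) × 69.2 / (72 × 2.1) = 7819.6 / 151.20 ≈ 51.7 mL/min
CrCl ≈ 52 mL/min → bracket 50–89 mL/min.
Dose for this bracket: 400 mg.

400 mg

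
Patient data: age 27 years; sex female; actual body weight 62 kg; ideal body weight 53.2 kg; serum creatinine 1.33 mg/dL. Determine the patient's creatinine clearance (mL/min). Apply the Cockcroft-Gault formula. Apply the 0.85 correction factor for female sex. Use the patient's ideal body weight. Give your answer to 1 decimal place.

53.4 mL/min

CrCl = (140 − 27) × 53.2 / (72 × 1.33) × 0.85 = 6011.6 / 95.76 × 0.85 ≈ 53.4 mL/min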